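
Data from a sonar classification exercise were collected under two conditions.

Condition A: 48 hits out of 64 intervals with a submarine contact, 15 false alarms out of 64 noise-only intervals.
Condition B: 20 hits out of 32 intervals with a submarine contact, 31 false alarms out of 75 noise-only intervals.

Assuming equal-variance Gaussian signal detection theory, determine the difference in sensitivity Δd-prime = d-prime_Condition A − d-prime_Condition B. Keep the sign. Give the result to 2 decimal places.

Δd-prime = 0.86

Condition A: z(0.7500) = 0.674, z(0.2344) = -0.724, d' = 1.398
Condition B: z(0.6250) = 0.319, z(0.4133) = -0.219, d' = 0.538
Δd' = d'_Condition A − d'_Condition B = 1.398 − 0.538 = 0.860
Condition A has the higher sensitivity.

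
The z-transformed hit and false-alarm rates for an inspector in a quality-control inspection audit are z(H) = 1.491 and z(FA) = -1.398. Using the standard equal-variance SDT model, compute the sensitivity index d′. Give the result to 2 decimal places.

d′ = 2.89

d' = z(H) − z(FA) = 1.491 − (-1.398) = 2.889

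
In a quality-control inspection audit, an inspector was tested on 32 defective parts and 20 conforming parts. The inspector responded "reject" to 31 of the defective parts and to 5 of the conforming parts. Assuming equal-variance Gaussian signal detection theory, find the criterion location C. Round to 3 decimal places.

H = 31/32 = 0.9688
FA = 5/20 = 0.2500
z(H) = 1.8634
z(FA) = -0.6745
c = −½·[z(H) + z(FA)] = −0.5 × (1.8634 + (-0.6745)) = -0.59445

C = -0.594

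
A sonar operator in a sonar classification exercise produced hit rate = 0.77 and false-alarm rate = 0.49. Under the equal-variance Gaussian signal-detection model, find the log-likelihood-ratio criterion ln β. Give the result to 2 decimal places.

Φ⁻¹(H) = Φ⁻¹(0.77) = 0.739
Φ⁻¹(FA) = Φ⁻¹(0.49) = -0.025
ln β = −½·[z(H)² − z(FA)²] = −0.5 × (0.546 − 0.001) = -0.2725

ln β = -0.27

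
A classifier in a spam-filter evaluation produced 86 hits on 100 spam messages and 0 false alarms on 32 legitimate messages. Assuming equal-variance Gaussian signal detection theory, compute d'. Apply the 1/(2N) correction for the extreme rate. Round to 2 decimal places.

d' = 3.23

The false-alarm rate is 0/32 = 0, so apply the 1/(2N) correction: FA → 1/(2·32) = 0.01562.
z(H) = z(0.86000) = 1.080
z(FA) = z(0.01562) = -2.154
d' = 1.080 − (-2.154) = 3.234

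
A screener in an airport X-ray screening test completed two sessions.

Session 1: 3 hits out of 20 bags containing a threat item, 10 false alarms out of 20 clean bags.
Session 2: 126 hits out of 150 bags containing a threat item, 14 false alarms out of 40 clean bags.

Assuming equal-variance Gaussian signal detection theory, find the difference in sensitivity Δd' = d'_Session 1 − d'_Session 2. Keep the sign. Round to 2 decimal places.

Δd' = -2.42

Session 1: z(0.1500) = -1.036, z(0.5000) = 0.000, d' = -1.036
Session 2: z(0.8400) = 0.994, z(0.3500) = -0.385, d' = 1.379
Δd' = d'_Session 1 − d'_Session 2 = -1.036 − 1.379 = -2.415
Session 2 has the higher sensitivity.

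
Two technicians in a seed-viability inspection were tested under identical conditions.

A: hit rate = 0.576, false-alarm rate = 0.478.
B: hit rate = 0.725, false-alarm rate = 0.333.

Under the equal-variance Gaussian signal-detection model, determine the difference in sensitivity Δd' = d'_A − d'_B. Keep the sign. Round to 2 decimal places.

A: z(0.576) = 0.192, z(0.478) = -0.055, d' = 0.247
B: z(0.725) = 0.598, z(0.333) = -0.432, d' = 1.030
Δd' = d'_A − d'_B = 0.247 − 1.030 = -0.783
B has the higher sensitivity.

Δd' = -0.78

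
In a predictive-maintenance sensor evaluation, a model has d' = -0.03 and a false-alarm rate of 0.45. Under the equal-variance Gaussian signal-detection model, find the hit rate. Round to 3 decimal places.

hit rate = 0.438

z(false-alarm rate) = z(0.45) = -0.1257
z(H) = z(FA) + d' = -0.1257 + (-0.03) = -0.1557
hit rate = Φ(-0.1557) = 0.4381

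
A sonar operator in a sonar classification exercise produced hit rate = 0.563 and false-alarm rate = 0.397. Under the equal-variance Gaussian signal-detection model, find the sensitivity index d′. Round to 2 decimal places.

d′ = 0.42

z(H) = 0.159
z(FA) = -0.261
d' = z(H) − z(FA) = 0.159 − (-0.261) = 0.420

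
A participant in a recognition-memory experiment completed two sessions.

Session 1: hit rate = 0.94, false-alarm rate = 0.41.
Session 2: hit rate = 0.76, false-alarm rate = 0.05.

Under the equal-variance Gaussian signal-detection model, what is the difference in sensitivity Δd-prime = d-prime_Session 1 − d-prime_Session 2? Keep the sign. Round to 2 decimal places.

Δd-prime = -0.57

Session 1: z(0.94) = 1.555, z(0.41) = -0.228, d' = 1.783
Session 2: z(0.76) = 0.706, z(0.05) = -1.645, d' = 2.351
Δd' = d'_Session 1 − d'_Session 2 = 1.783 − 2.351 = -0.568
Session 2 has the higher sensitivity.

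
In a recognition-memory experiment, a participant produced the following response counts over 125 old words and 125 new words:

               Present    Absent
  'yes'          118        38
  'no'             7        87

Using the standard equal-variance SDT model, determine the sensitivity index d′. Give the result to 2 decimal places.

d′ = 2.10

H = 118/125 = 0.9440
FA = 38/125 = 0.3040
z(H) = 1.589
z(FA) = -0.513
d' = z(H) − z(FA) = 1.589 − (-0.513) = 2.102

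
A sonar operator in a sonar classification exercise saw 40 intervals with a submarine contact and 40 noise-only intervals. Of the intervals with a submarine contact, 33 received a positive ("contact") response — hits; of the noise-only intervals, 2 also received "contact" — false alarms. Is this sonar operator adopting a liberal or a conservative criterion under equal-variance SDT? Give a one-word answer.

conservative

z(H) = 0.935, z(FA) = -1.645
c = −½·(z(H) + z(FA)) = 0.355
c > 0 → conservative criterion (biased toward responding “no”).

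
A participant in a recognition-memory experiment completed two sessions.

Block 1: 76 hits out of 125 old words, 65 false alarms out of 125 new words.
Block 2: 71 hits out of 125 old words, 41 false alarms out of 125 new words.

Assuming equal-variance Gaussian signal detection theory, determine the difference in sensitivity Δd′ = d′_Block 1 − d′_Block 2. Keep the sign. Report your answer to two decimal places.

Δd′ = -0.39

Block 1: z(0.6080) = 0.274, z(0.5200) = 0.050, d' = 0.224
Block 2: z(0.5680) = 0.171, z(0.3280) = -0.445, d' = 0.616
Δd' = d'_Block 1 − d'_Block 2 = 0.224 − 0.616 = -0.392
Block 2 has the higher sensitivity.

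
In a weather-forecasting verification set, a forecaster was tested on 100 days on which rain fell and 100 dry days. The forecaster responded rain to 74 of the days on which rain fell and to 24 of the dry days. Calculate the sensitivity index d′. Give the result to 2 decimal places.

H = 74/100 = 0.7400
FA = 24/100 = 0.2400
z(H) = z(0.7400) = 0.6433
z(FA) = z(0.2400) = -0.7063
d' = z(H) − z(FA) = 0.6433 − (-0.7063) = 1.3496

d′ = 1.35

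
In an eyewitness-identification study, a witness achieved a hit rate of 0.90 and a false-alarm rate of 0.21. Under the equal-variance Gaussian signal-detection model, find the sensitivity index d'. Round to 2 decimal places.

d' = 2.09

Φ⁻¹(0.90) = 1.282, Φ⁻¹(0.21) = -0.806
d' = z(H) − z(FA) = 1.282 − (-0.806) = 2.088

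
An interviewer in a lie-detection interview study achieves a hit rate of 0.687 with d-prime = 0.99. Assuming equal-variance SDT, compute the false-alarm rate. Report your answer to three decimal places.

false-alarm rate = 0.308

z(hit rate) = z(0.687) = 0.4874
z(FA) = z(H) − d' = 0.4874 − 0.99 = -0.5026
false-alarm rate = Φ(-0.5026) = 0.3076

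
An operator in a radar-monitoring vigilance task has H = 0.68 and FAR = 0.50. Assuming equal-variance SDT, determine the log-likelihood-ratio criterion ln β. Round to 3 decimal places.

ln β = -0.109

z(H) = z(0.68) = 0.4677
z(FA) = z(0.50) = 0.0000
ln β = −½·[z(H)² − z(FA)²] = −0.5 × (0.2187 − 0.0000) = -0.10935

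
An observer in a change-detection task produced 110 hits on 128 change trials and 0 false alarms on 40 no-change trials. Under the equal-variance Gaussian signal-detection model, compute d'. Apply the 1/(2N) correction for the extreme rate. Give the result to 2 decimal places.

The false-alarm rate is 0/40 = 0, so apply the 1/(2N) correction: FA → 1/(2·40) = 0.01250.
z(H) = z(0.85938) = 1.078
z(FA) = z(0.01250) = -2.241
d' = 1.078 − (-2.241) = 3.319

d' = 3.32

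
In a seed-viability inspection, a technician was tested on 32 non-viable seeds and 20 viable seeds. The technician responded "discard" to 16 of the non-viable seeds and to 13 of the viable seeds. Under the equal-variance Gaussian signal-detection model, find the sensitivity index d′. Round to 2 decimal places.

H = 16/32 = 0.5000
FA = 13/20 = 0.6500
z(H) = z(0.5000) = 0.0000
z(FA) = z(0.6500) = 0.3853
d' = z(H) − z(FA) = 0.0000 − 0.3853 = -0.3853

d′ = -0.39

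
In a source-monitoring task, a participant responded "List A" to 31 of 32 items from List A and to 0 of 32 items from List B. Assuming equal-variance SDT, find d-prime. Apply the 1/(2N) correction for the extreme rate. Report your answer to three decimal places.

The false-alarm rate is 0/32 = 0, so apply the 1/(2N) correction: FA → 1/(2·32) = 0.01562.
z(H) = z(0.96875) = 1.8627
z(FA) = z(0.01562) = -2.1540
d' = 1.8627 − (-2.1540) = 4.0167

d-prime = 4.017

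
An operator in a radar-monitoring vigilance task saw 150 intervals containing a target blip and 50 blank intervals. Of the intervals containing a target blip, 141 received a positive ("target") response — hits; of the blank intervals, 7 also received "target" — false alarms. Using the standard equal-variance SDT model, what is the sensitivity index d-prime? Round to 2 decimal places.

H = 141/150 = 0.9400
FA = 7/50 = 0.1400
z(H) = 1.5548
z(FA) = -1.0803
d' = z(H) − z(FA) = 1.5548 − (-1.0803) = 2.6351

d-prime = 2.64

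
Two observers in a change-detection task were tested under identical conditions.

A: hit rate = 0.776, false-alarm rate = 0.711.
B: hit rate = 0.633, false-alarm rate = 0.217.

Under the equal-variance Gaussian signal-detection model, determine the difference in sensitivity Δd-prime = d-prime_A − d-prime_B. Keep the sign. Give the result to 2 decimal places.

A: z(0.776) = 0.759, z(0.711) = 0.556, d' = 0.203
B: z(0.633) = 0.340, z(0.217) = -0.782, d' = 1.122
Δd' = d'_A − d'_B = 0.203 − 1.122 = -0.919
B has the higher sensitivity.

Δd-prime = -0.92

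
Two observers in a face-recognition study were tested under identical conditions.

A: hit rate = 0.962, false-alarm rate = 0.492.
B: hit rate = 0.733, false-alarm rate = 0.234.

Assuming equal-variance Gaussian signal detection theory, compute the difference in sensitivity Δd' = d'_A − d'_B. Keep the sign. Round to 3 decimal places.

A: z(0.962) = 1.7744, z(0.492) = -0.0201, d' = 1.7945
B: z(0.733) = 0.6219, z(0.234) = -0.7257, d' = 1.3476
Δd' = d'_A − d'_B = 1.7945 − 1.3476 = 0.4469
A has the higher sensitivity.

Δd' = 0.447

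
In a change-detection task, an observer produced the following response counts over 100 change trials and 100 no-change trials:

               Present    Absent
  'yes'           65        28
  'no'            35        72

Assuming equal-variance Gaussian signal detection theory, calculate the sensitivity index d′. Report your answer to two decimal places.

H = 65/100 = 0.6500
FA = 28/100 = 0.2800
z(H) = 0.3853
z(FA) = -0.5828
d' = z(H) − z(FA) = 0.3853 − (-0.5828) = 0.9681

d′ = 0.97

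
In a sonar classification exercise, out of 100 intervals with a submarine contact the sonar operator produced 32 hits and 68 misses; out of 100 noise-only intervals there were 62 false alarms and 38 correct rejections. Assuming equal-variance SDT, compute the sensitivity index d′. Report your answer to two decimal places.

H = 32/100 = 0.3200
FA = 62/100 = 0.6200
z(H) = -0.468
z(FA) = 0.305
d' = z(H) − z(FA) = -0.468 − 0.305 = -0.773

d′ = -0.77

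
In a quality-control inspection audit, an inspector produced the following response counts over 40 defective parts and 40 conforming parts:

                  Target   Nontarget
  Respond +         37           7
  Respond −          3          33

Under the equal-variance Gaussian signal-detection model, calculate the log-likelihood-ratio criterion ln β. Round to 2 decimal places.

ln β = -0.60

H = 37/40 = 0.9250
FA = 7/40 = 0.1750
z(H) = z(0.9250) = 1.440
z(FA) = z(0.1750) = -0.935
ln β = −½·[z(H)² − z(FA)²] = −0.5 × (2.074 − 0.874) = -0.600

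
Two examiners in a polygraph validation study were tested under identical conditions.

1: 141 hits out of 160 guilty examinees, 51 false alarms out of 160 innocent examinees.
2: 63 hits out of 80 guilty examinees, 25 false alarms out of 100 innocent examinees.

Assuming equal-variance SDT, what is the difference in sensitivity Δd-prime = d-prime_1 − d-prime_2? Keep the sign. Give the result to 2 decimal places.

Δd-prime = 0.18

1: z(0.8812) = 1.181, z(0.3187) = -0.471, d' = 1.652
2: z(0.7875) = 0.798, z(0.2500) = -0.674, d' = 1.472
Δd' = d'_1 − d'_2 = 1.652 − 1.472 = 0.180
1 has the higher sensitivity.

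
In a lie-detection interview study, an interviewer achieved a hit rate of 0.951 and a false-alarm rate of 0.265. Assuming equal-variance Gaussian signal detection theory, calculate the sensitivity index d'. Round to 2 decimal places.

d' = 2.28

Φ⁻¹(H) = 1.655
Φ⁻¹(FA) = -0.628
d' = z(H) − z(FA) = 1.655 − (-0.628) = 2.283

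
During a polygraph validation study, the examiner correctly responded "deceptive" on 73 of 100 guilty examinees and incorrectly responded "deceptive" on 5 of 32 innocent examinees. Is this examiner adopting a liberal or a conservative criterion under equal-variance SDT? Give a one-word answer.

conservative

z(H) = 0.613, z(FA) = -1.010
c = −½·(z(H) + z(FA)) = 0.1985
c > 0 → conservative criterion (biased toward responding “no”).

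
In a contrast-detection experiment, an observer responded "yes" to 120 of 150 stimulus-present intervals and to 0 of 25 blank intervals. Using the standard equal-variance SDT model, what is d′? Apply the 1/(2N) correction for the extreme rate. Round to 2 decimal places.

The false-alarm rate is 0/25 = 0, so apply the 1/(2N) correction: FA → 1/(2·25) = 0.02000.
z(H) = z(0.80000) = 0.842
z(FA) = z(0.02000) = -2.054
d' = 0.842 − (-2.054) = 2.896

d′ = 2.90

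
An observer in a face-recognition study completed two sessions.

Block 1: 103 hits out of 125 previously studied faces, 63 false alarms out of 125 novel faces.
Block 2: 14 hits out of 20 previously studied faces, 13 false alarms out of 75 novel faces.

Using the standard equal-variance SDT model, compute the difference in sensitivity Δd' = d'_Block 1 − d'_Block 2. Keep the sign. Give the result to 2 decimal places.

Δd' = -0.54

Block 1: z(0.8240) = 0.931, z(0.5040) = 0.010, d' = 0.921
Block 2: z(0.7000) = 0.524, z(0.1733) = -0.941, d' = 1.465
Δd' = d'_Block 1 − d'_Block 2 = 0.921 − 1.465 = -0.544
Block 2 has the higher sensitivity.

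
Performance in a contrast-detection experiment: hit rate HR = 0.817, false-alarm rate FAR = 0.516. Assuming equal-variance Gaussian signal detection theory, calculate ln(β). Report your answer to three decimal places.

ln β = -0.408

z(0.817) = 0.9040, z(0.516) = 0.0401
ln β = −½·[z(H)² − z(FA)²] = −0.5 × (0.8172 − 0.0016) = -0.4078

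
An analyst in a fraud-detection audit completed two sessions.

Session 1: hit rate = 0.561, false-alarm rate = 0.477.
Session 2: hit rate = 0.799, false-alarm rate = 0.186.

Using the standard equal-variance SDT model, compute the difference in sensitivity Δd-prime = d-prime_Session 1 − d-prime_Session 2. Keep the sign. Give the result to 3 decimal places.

Session 1: z(0.561) = 0.1535, z(0.477) = -0.0577, d' = 0.2112
Session 2: z(0.799) = 0.8381, z(0.186) = -0.8927, d' = 1.7308
Δd' = d'_Session 1 − d'_Session 2 = 0.2112 − 1.7308 = -1.5196
Session 2 has the higher sensitivity.

Δd-prime = -1.520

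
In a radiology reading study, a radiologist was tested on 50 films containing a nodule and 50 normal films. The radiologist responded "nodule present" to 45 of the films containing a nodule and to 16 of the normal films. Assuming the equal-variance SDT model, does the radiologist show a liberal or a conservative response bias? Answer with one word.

liberal

z(H) = 1.282, z(FA) = -0.468
c = −½·(z(H) + z(FA)) = -0.407
c < 0 → liberal criterion (biased toward responding “yes”).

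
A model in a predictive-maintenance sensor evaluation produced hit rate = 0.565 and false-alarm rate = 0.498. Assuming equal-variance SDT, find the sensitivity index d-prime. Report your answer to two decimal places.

d-prime = 0.17

z(0.565) = 0.1637, z(0.498) = -0.0050
d' = z(H) − z(FA) = 0.1637 − (-0.0050) = 0.1687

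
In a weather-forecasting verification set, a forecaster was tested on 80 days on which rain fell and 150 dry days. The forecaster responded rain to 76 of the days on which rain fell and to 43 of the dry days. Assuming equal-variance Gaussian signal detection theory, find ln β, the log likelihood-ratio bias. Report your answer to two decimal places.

ln β = -1.19

H = 76/80 = 0.9500
FA = 43/150 = 0.2867
Φ⁻¹(H) = Φ⁻¹(0.9500) = 1.645
Φ⁻¹(FA) = Φ⁻¹(0.2867) = -0.563
ln β = −½·[z(H)² − z(FA)²] = −0.5 × (2.706 − 0.317) = -1.1945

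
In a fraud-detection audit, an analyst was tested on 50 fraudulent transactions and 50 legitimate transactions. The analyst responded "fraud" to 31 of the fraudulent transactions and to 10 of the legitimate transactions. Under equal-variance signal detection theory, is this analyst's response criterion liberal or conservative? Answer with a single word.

z(H) = 0.305, z(FA) = -0.842
c = −½·(z(H) + z(FA)) = 0.2685
c > 0 → conservative criterion (biased toward responding “no”).

conservative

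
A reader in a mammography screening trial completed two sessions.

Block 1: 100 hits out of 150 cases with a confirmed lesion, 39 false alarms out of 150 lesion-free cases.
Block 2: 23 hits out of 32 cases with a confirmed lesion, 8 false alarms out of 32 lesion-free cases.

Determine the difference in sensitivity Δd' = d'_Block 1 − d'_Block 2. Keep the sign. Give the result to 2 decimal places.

Block 1: z(0.6667) = 0.431, z(0.2600) = -0.643, d' = 1.074
Block 2: z(0.7188) = 0.579, z(0.2500) = -0.674, d' = 1.253
Δd' = d'_Block 1 − d'_Block 2 = 1.074 − 1.253 = -0.179
Block 2 has the higher sensitivity.

Δd' = -0.18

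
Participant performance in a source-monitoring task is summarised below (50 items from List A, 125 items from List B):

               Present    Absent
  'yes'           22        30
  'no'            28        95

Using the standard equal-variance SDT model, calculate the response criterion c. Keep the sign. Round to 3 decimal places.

H = 22/50 = 0.4400
FA = 30/125 = 0.2400
Φ⁻¹(H) = -0.1510
Φ⁻¹(FA) = -0.7063
c = −½·[z(H) + z(FA)] = −0.5 × (-0.1510 + (-0.7063)) = 0.42865

c = 0.429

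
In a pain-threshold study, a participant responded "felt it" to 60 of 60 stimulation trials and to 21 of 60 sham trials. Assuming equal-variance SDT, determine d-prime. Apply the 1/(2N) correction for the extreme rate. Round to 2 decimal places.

The hit rate is 60/60 = 1, so apply the 1/(2N) correction: H → 1 − 1/(2·60) = 0.99167.
z(H) = z(0.99167) = 2.394
z(FA) = z(0.35000) = -0.385
d' = 2.394 − (-0.385) = 2.779

d-prime = 2.78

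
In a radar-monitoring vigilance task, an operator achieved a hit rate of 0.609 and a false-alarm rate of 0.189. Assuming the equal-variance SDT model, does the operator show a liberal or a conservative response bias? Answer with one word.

z(H) = 0.277, z(FA) = -0.882
c = −½·(z(H) + z(FA)) = 0.3025
c > 0 → conservative criterion (biased toward responding “no”).

conservative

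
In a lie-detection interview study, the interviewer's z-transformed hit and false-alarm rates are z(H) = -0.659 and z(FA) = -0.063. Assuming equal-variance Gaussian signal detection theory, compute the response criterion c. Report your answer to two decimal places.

c = −½·[z(H) + z(FA)] = −½·(-0.659 + (-0.063)) = 0.361
c > 0: the interviewer has a conservative response bias.

c = 0.36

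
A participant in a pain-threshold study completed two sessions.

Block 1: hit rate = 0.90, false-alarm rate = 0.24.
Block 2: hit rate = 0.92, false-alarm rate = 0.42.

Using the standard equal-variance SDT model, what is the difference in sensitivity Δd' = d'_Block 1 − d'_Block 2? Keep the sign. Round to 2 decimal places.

Block 1: z(0.90) = 1.282, z(0.24) = -0.706, d' = 1.988
Block 2: z(0.92) = 1.405, z(0.42) = -0.202, d' = 1.607
Δd' = d'_Block 1 − d'_Block 2 = 1.988 − 1.607 = 0.381
Block 1 has the higher sensitivity.

Δd' = 0.38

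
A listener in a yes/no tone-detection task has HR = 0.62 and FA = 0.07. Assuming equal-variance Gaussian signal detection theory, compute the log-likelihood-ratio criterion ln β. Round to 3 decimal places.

z(H) = 0.3055
z(FA) = -1.4758
ln β = −½·[z(H)² − z(FA)²] = −0.5 × (0.0933 − 2.1780) = 1.04235

ln β = 1.042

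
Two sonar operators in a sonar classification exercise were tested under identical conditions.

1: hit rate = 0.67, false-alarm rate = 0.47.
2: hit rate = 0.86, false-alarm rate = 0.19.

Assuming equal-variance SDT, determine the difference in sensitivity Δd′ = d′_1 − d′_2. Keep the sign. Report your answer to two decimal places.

1: z(0.67) = 0.440, z(0.47) = -0.075, d' = 0.515
2: z(0.86) = 1.080, z(0.19) = -0.878, d' = 1.958
Δd' = d'_1 − d'_2 = 0.515 − 1.958 = -1.443
2 has the higher sensitivity.

Δd′ = -1.44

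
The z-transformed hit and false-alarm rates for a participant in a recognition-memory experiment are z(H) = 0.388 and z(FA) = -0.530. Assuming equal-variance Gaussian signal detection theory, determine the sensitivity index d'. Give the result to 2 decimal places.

d' = 0.92

d' = z(H) − z(FA) = 0.388 − (-0.530) = 0.918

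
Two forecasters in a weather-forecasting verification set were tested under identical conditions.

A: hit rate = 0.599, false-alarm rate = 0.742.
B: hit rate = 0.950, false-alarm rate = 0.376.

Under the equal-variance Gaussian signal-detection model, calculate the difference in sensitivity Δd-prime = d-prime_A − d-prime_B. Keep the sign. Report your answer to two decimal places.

A: z(0.599) = 0.251, z(0.742) = 0.650, d' = -0.399
B: z(0.950) = 1.645, z(0.376) = -0.316, d' = 1.961
Δd' = d'_A − d'_B = -0.399 − 1.961 = -2.360
B has the higher sensitivity.

Δd-prime = -2.36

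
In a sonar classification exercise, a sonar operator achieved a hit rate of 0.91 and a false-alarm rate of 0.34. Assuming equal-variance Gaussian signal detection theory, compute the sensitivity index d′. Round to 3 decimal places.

d′ = 1.753

Φ⁻¹(H) = Φ⁻¹(0.91) = 1.3408
Φ⁻¹(FA) = Φ⁻¹(0.34) = -0.4125
d' = z(H) − z(FA) = 1.3408 − (-0.4125) = 1.7533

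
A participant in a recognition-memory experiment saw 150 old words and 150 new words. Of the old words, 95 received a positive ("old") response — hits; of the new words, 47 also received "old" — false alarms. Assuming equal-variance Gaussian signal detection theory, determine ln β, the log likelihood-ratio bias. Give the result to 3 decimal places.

H = 95/150 = 0.6333
FA = 47/150 = 0.3133
z(H) = z(0.6333) = 0.3406
z(FA) = z(0.3133) = -0.4865
ln β = −½·[z(H)² − z(FA)²] = −0.5 × (0.1160 − 0.2367) = 0.06035

ln β = 0.060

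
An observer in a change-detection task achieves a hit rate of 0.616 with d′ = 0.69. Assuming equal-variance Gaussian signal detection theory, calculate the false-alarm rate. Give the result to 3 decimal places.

false-alarm rate = 0.346

z(hit rate) = z(0.616) = 0.2950
z(FA) = z(H) − d' = 0.2950 − 0.69 = -0.3950
false-alarm rate = Φ(-0.3950) = 0.3464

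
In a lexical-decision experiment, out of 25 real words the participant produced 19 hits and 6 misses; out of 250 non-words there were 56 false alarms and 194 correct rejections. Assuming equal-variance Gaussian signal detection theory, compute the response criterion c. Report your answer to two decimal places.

c = 0.03

H = 19/25 = 0.7600
FA = 56/250 = 0.2240
z(H) = 0.706
z(FA) = -0.759
c = −½·[z(H) + z(FA)] = −0.5 × (0.706 + (-0.759)) = 0.0265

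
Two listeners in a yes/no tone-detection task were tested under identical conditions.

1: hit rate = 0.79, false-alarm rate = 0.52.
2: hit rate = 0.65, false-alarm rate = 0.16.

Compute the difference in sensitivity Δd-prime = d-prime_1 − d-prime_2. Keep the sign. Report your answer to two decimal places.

1: z(0.79) = 0.806, z(0.52) = 0.050, d' = 0.756
2: z(0.65) = 0.385, z(0.16) = -0.994, d' = 1.379
Δd' = d'_1 − d'_2 = 0.756 − 1.379 = -0.623
2 has the higher sensitivity.

Δd-prime = -0.62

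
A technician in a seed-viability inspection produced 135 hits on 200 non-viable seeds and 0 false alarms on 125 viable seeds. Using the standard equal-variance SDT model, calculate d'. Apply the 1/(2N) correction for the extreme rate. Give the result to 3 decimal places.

The false-alarm rate is 0/125 = 0, so apply the 1/(2N) correction: FA → 1/(2·125) = 0.00400.
z(H) = z(0.67500) = 0.4538
z(FA) = z(0.00400) = -2.6521
d' = 0.4538 − (-2.6521) = 3.1059

d' = 3.106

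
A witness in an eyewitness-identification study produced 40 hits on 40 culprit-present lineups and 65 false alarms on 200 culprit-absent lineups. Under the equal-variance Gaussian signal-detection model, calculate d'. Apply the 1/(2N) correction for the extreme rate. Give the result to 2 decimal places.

d' = 2.70

The hit rate is 40/40 = 1, so apply the 1/(2N) correction: H → 1 − 1/(2·40) = 0.98750.
z(H) = z(0.98750) = 2.241
z(FA) = z(0.32500) = -0.454
d' = 2.241 − (-0.454) = 2.695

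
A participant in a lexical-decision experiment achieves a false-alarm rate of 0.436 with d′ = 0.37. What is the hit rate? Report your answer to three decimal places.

z(false-alarm rate) = z(0.436) = -0.1611
z(H) = z(FA) + d' = -0.1611 + 0.37 = 0.2089
hit rate = Φ(0.2089) = 0.5827

hit rate = 0.583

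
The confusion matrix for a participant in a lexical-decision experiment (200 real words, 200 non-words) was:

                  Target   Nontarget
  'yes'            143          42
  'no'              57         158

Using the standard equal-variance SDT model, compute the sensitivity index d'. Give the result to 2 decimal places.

d' = 1.37

H = 143/200 = 0.7150
FA = 42/200 = 0.2100
z(0.7150) = 0.5681, z(0.2100) = -0.8064
d' = z(H) − z(FA) = 0.5681 − (-0.8064) = 1.3745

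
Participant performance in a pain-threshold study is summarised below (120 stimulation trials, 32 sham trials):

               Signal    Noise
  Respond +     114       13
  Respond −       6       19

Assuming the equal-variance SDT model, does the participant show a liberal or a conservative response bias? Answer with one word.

z(H) = 1.645, z(FA) = -0.237
c = −½·(z(H) + z(FA)) = -0.704
c < 0 → liberal criterion (biased toward responding “yes”).

liberal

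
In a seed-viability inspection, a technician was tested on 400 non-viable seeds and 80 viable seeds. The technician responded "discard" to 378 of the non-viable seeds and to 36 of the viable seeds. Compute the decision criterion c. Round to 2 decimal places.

H = 378/400 = 0.9450
FA = 36/80 = 0.4500
Φ⁻¹(0.9450) = 1.5982, Φ⁻¹(0.4500) = -0.1257
c = −½·[z(H) + z(FA)] = −0.5 × (1.5982 + (-0.1257)) = -0.73625
c < 0: the technician has a liberal response bias.

c = -0.74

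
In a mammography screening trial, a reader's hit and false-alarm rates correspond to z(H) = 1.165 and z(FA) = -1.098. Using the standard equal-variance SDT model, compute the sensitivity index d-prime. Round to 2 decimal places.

d' = z(H) − z(FA) = 1.165 − (-1.098) = 2.263

d-prime = 2.26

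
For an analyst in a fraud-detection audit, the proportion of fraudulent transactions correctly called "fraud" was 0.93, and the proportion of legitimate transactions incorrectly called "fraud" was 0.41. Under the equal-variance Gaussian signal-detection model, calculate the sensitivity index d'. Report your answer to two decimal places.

d' = 1.70

z(H) = z(0.93) = 1.4758
z(FA) = z(0.41) = -0.2275
d' = z(H) − z(FA) = 1.4758 − (-0.2275) = 1.7033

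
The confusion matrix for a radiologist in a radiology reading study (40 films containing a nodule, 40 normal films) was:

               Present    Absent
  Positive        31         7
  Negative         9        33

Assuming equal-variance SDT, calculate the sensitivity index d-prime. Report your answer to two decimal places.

H = 31/40 = 0.7750
FA = 7/40 = 0.1750
Φ⁻¹(H) = 0.7554
Φ⁻¹(FA) = -0.9346
d' = z(H) − z(FA) = 0.7554 − (-0.9346) = 1.6900

d-prime = 1.69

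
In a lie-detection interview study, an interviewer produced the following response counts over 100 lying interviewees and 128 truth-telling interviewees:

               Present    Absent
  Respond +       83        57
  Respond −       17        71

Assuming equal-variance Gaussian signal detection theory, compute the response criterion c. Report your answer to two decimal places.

H = 83/100 = 0.8300
FA = 57/128 = 0.4453
z(H) = z(0.8300) = 0.954
z(FA) = z(0.4453) = -0.138
c = −½·[z(H) + z(FA)] = −0.5 × (0.954 + (-0.138)) = -0.408
c < 0: the interviewer has a liberal response bias.

c = -0.41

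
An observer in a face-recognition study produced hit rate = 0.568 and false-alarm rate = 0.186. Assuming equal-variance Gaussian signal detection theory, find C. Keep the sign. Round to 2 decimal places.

C = 0.36

z(H) = 0.1713
z(FA) = -0.8927
c = −½·[z(H) + z(FA)] = −0.5 × (0.1713 + (-0.8927)) = 0.3607
c > 0: the observer has a conservative response bias.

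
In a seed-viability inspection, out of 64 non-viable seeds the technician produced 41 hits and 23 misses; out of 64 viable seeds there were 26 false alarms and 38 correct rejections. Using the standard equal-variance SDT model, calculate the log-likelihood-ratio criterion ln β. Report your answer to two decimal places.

ln β = -0.04

H = 41/64 = 0.6406
FA = 26/64 = 0.4062
z(0.6406) = 0.360, z(0.4062) = -0.237
ln β = −½·[z(H)² − z(FA)²] = −0.5 × (0.130 − 0.056) = -0.037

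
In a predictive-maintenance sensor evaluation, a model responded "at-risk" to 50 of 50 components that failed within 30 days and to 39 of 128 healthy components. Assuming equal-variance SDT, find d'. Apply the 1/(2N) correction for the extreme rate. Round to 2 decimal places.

d' = 2.84

The hit rate is 50/50 = 1, so apply the 1/(2N) correction: H → 1 − 1/(2·50) = 0.99000.
z(H) = z(0.99000) = 2.326
z(FA) = z(0.30469) = -0.511
d' = 2.326 − (-0.511) = 2.837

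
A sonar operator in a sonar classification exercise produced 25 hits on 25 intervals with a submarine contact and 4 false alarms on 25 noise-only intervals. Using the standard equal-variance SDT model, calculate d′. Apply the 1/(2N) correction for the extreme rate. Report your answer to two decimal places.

The hit rate is 25/25 = 1, so apply the 1/(2N) correction: H → 1 − 1/(2·25) = 0.98000.
z(H) = z(0.98000) = 2.054
z(FA) = z(0.16000) = -0.994
d' = 2.054 − (-0.994) = 3.048

d′ = 3.05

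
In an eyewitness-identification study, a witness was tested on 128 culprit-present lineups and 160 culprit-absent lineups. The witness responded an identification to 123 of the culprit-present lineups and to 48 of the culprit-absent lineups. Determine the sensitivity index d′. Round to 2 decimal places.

H = 123/128 = 0.9609
FA = 48/160 = 0.3000
Φ⁻¹(H) = Φ⁻¹(0.9609) = 1.761
Φ⁻¹(FA) = Φ⁻¹(0.3000) = -0.524
d' = z(H) − z(FA) = 1.761 − (-0.524) = 2.285

d′ = 2.29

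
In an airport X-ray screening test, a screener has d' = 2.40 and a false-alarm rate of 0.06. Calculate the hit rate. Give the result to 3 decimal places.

hit rate = 0.801

z(false-alarm rate) = z(0.06) = -1.5548
z(H) = z(FA) + d' = -1.5548 + 2.40 = 0.8452
hit rate = Φ(0.8452) = 0.8010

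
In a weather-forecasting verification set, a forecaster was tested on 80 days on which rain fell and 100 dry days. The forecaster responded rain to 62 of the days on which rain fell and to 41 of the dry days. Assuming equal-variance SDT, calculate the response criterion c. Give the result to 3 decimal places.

H = 62/80 = 0.7750
FA = 41/100 = 0.4100
Φ⁻¹(H) = Φ⁻¹(0.7750) = 0.7554
Φ⁻¹(FA) = Φ⁻¹(0.4100) = -0.2275
c = −½·[z(H) + z(FA)] = −0.5 × (0.7554 + (-0.2275)) = -0.26395
c < 0: the forecaster has a liberal response bias.

c = -0.264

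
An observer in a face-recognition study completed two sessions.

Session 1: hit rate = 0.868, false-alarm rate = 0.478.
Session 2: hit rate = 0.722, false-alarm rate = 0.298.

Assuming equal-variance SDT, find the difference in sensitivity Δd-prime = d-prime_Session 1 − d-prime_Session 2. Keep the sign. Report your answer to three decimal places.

Session 1: z(0.868) = 1.1170, z(0.478) = -0.0552, d' = 1.1722
Session 2: z(0.722) = 0.5888, z(0.298) = -0.5302, d' = 1.1190
Δd' = d'_Session 1 − d'_Session 2 = 1.1722 − 1.1190 = 0.0532
Session 1 has the higher sensitivity.

Δd-prime = 0.053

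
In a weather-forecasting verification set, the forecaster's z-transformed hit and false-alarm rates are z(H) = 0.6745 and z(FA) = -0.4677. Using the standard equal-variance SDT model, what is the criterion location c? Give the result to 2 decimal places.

c = -0.10

c = −½·[z(H) + z(FA)] = −½·(0.6745 + (-0.4677)) = -0.1034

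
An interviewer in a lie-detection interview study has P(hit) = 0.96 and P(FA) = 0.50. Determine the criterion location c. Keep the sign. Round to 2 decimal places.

z(H) = 1.751
z(FA) = 0.000
c = −½·[z(H) + z(FA)] = −0.5 × (1.751 + 0.000) = -0.8755

c = -0.88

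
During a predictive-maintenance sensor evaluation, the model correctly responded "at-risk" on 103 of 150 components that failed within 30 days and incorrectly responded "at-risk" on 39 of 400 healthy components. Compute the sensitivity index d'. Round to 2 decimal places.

d' = 1.78

H = 103/150 = 0.6867
FA = 39/400 = 0.0975
Φ⁻¹(H) = 0.4865
Φ⁻¹(FA) = -1.2959
d' = z(H) − z(FA) = 0.4865 − (-1.2959) = 1.7824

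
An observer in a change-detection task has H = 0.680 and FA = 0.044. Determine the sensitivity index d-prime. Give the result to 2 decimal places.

z(H) = 0.468
z(FA) = -1.706
d' = z(H) − z(FA) = 0.468 − (-1.706) = 2.174

d-prime = 2.17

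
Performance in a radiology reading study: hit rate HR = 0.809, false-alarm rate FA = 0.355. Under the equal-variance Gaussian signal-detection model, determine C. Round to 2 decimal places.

C = -0.25

z(H) = z(0.809) = 0.8742
z(FA) = z(0.355) = -0.3719
c = −½·[z(H) + z(FA)] = −0.5 × (0.8742 + (-0.3719)) = -0.25115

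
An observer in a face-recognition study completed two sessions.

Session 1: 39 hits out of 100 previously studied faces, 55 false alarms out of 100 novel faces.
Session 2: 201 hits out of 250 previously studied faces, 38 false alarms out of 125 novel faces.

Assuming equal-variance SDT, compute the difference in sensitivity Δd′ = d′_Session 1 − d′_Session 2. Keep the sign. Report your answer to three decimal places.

Session 1: z(0.3900) = -0.2793, z(0.5500) = 0.1257, d' = -0.4050
Session 2: z(0.8040) = 0.8560, z(0.3040) = -0.5129, d' = 1.3689
Δd' = d'_Session 1 − d'_Session 2 = -0.4050 − 1.3689 = -1.7739
Session 2 has the higher sensitivity.

Δd′ = -1.774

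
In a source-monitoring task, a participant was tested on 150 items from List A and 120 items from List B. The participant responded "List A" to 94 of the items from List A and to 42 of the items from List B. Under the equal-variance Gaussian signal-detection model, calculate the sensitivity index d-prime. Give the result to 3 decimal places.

H = 94/150 = 0.6267
FA = 42/120 = 0.3500
Φ⁻¹(0.6267) = 0.3231, Φ⁻¹(0.3500) = -0.3853
d' = z(H) − z(FA) = 0.3231 − (-0.3853) = 0.7084

d-prime = 0.708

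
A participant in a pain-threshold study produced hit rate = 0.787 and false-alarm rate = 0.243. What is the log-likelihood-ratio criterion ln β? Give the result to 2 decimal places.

ln β = -0.07

z(H) = 0.796
z(FA) = -0.697
ln β = −½·[z(H)² − z(FA)²] = −0.5 × (0.634 − 0.486) = -0.074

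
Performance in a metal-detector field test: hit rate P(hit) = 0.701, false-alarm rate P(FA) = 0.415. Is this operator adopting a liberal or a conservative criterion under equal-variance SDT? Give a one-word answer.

liberal

z(H) = 0.527, z(FA) = -0.215
c = −½·(z(H) + z(FA)) = -0.156
c < 0 → liberal criterion (biased toward responding “yes”).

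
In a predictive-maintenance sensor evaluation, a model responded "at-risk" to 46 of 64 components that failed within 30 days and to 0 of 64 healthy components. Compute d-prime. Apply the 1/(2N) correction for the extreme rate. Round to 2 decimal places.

The false-alarm rate is 0/64 = 0, so apply the 1/(2N) correction: FA → 1/(2·64) = 0.00781.
z(H) = z(0.71875) = 0.579
z(FA) = z(0.00781) = -2.418
d' = 0.579 − (-2.418) = 2.997

d-prime = 3.00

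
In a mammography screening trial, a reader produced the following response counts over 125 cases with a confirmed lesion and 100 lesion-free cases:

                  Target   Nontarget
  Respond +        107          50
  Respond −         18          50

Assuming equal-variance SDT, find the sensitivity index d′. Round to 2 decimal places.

H = 107/125 = 0.8560
FA = 50/100 = 0.5000
Φ⁻¹(H) = 1.0625
Φ⁻¹(FA) = 0.0000
d' = z(H) − z(FA) = 1.0625 − 0.0000 = 1.0625

d′ = 1.06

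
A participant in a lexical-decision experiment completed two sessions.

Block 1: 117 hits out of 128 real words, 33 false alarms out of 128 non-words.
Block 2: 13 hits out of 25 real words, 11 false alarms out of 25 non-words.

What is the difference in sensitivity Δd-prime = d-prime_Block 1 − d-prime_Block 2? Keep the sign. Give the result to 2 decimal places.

Δd-prime = 1.82

Block 1: z(0.9141) = 1.366, z(0.2578) = -0.650, d' = 2.016
Block 2: z(0.5200) = 0.050, z(0.4400) = -0.151, d' = 0.201
Δd' = d'_Block 1 − d'_Block 2 = 2.016 − 0.201 = 1.815
Block 1 has the higher sensitivity.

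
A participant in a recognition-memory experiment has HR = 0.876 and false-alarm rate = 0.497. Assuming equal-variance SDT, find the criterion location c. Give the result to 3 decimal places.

z(H) = 1.1552
z(FA) = -0.0075
c = −½·[z(H) + z(FA)] = −0.5 × (1.1552 + (-0.0075)) = -0.57385
c < 0: the participant has a liberal response bias.

c = -0.574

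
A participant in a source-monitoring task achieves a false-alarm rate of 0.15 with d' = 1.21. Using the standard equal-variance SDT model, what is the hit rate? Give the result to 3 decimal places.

z(false-alarm rate) = z(0.15) = -1.0364
z(H) = z(FA) + d' = -1.0364 + 1.21 = 0.1736
hit rate = Φ(0.1736) = 0.5689

hit rate = 0.569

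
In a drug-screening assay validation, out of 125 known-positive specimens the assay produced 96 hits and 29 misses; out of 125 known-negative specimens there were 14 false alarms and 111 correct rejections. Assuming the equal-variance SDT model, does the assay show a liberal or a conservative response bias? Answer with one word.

z(H) = 0.732, z(FA) = -1.216
c = −½·(z(H) + z(FA)) = 0.242
c > 0 → conservative criterion (biased toward responding “no”).

conservative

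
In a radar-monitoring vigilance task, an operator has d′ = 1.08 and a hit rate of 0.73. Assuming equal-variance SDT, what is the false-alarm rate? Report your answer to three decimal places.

false-alarm rate = 0.320

z(hit rate) = z(0.73) = 0.6128
z(FA) = z(H) − d' = 0.6128 − 1.08 = -0.4672
false-alarm rate = Φ(-0.4672) = 0.3202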